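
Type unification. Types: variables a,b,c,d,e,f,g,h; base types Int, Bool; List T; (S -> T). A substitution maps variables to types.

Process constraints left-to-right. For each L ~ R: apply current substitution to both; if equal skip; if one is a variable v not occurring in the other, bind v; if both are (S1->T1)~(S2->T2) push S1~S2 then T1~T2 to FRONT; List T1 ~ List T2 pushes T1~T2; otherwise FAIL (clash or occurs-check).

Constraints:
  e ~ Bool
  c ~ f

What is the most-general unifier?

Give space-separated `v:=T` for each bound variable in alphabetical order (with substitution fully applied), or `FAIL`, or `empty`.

Answer: c:=f e:=Bool

Derivation:
step 1: unify e ~ Bool  [subst: {-} | 1 pending]
  bind e := Bool
step 2: unify c ~ f  [subst: {e:=Bool} | 0 pending]
  bind c := f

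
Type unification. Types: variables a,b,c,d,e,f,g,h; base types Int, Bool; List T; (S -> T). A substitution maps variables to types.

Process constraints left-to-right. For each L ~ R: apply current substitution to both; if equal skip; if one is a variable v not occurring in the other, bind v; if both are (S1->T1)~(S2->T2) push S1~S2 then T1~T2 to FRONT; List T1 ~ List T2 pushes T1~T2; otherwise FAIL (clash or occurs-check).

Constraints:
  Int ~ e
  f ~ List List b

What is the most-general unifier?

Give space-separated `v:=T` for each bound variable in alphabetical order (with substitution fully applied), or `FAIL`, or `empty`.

Answer: e:=Int f:=List List b

Derivation:
step 1: unify Int ~ e  [subst: {-} | 1 pending]
  bind e := Int
step 2: unify f ~ List List b  [subst: {e:=Int} | 0 pending]
  bind f := List List b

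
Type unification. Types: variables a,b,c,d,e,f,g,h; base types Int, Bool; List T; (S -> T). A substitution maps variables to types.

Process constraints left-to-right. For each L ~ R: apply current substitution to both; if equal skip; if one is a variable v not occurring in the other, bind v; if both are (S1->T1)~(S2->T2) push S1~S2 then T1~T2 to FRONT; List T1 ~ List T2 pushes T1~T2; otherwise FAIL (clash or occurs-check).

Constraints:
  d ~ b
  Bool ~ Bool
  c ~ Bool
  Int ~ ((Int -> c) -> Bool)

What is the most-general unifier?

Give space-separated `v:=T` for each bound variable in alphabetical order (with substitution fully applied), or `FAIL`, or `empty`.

Answer: FAIL

Derivation:
step 1: unify d ~ b  [subst: {-} | 3 pending]
  bind d := b
step 2: unify Bool ~ Bool  [subst: {d:=b} | 2 pending]
  -> identical, skip
step 3: unify c ~ Bool  [subst: {d:=b} | 1 pending]
  bind c := Bool
step 4: unify Int ~ ((Int -> Bool) -> Bool)  [subst: {d:=b, c:=Bool} | 0 pending]
  clash: Int vs ((Int -> Bool) -> Bool)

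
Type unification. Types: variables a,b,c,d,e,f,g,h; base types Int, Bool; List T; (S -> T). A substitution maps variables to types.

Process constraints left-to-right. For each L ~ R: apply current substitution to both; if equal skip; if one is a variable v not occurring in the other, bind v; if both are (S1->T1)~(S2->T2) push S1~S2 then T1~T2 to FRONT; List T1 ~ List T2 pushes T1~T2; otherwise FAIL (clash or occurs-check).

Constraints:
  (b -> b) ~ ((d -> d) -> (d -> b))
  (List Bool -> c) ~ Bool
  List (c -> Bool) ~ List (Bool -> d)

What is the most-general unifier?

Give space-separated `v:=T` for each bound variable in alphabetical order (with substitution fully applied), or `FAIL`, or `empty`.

Answer: FAIL

Derivation:
step 1: unify (b -> b) ~ ((d -> d) -> (d -> b))  [subst: {-} | 2 pending]
  -> decompose arrow: push b~(d -> d), b~(d -> b)
step 2: unify b ~ (d -> d)  [subst: {-} | 3 pending]
  bind b := (d -> d)
step 3: unify (d -> d) ~ (d -> (d -> d))  [subst: {b:=(d -> d)} | 2 pending]
  -> decompose arrow: push d~d, d~(d -> d)
step 4: unify d ~ d  [subst: {b:=(d -> d)} | 3 pending]
  -> identical, skip
step 5: unify d ~ (d -> d)  [subst: {b:=(d -> d)} | 2 pending]
  occurs-check fail: d in (d -> d)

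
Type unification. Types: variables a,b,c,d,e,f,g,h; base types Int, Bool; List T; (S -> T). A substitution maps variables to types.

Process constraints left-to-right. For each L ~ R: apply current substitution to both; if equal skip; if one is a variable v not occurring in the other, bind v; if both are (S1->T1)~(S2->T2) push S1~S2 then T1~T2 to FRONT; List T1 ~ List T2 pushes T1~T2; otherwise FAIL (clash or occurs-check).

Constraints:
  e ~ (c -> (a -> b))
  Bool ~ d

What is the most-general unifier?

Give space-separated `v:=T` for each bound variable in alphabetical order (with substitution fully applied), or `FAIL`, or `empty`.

Answer: d:=Bool e:=(c -> (a -> b))

Derivation:
step 1: unify e ~ (c -> (a -> b))  [subst: {-} | 1 pending]
  bind e := (c -> (a -> b))
step 2: unify Bool ~ d  [subst: {e:=(c -> (a -> b))} | 0 pending]
  bind d := Bool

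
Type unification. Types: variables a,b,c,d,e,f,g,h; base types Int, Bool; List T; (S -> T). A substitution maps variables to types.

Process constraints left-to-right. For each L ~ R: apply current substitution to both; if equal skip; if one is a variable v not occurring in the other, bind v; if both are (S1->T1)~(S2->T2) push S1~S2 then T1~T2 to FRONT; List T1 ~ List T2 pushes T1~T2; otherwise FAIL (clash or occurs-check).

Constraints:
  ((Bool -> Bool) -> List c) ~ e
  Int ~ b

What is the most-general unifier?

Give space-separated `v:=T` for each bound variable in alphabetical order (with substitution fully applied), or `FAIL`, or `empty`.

Answer: b:=Int e:=((Bool -> Bool) -> List c)

Derivation:
step 1: unify ((Bool -> Bool) -> List c) ~ e  [subst: {-} | 1 pending]
  bind e := ((Bool -> Bool) -> List c)
step 2: unify Int ~ b  [subst: {e:=((Bool -> Bool) -> List c)} | 0 pending]
  bind b := Int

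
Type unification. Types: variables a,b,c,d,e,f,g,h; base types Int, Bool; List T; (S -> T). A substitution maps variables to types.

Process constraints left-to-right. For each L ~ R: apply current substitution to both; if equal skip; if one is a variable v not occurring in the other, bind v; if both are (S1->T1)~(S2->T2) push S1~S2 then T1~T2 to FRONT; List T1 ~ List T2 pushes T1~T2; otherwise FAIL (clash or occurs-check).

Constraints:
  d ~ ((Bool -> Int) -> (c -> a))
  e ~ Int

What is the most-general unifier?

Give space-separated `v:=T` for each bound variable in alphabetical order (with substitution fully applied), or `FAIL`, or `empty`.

step 1: unify d ~ ((Bool -> Int) -> (c -> a))  [subst: {-} | 1 pending]
  bind d := ((Bool -> Int) -> (c -> a))
step 2: unify e ~ Int  [subst: {d:=((Bool -> Int) -> (c -> a))} | 0 pending]
  bind e := Int

Answer: d:=((Bool -> Int) -> (c -> a)) e:=Int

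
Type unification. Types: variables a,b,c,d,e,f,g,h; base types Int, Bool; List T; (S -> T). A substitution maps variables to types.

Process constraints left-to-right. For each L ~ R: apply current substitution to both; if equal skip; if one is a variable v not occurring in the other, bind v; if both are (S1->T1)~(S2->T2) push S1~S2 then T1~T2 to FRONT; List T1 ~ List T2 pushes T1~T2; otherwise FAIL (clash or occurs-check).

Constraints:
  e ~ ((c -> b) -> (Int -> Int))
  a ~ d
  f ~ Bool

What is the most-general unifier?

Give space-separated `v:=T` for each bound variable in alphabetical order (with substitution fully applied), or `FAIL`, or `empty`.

Answer: a:=d e:=((c -> b) -> (Int -> Int)) f:=Bool

Derivation:
step 1: unify e ~ ((c -> b) -> (Int -> Int))  [subst: {-} | 2 pending]
  bind e := ((c -> b) -> (Int -> Int))
step 2: unify a ~ d  [subst: {e:=((c -> b) -> (Int -> Int))} | 1 pending]
  bind a := d
step 3: unify f ~ Bool  [subst: {e:=((c -> b) -> (Int -> Int)), a:=d} | 0 pending]
  bind f := Bool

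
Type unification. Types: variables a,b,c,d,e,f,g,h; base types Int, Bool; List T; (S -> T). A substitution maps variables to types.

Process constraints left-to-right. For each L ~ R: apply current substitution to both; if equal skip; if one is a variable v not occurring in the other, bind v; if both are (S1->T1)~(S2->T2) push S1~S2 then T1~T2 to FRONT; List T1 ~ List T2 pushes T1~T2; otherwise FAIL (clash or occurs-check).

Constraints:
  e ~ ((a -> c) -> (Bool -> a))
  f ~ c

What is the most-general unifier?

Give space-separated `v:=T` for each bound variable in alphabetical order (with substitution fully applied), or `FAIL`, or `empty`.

step 1: unify e ~ ((a -> c) -> (Bool -> a))  [subst: {-} | 1 pending]
  bind e := ((a -> c) -> (Bool -> a))
step 2: unify f ~ c  [subst: {e:=((a -> c) -> (Bool -> a))} | 0 pending]
  bind f := c

Answer: e:=((a -> c) -> (Bool -> a)) f:=c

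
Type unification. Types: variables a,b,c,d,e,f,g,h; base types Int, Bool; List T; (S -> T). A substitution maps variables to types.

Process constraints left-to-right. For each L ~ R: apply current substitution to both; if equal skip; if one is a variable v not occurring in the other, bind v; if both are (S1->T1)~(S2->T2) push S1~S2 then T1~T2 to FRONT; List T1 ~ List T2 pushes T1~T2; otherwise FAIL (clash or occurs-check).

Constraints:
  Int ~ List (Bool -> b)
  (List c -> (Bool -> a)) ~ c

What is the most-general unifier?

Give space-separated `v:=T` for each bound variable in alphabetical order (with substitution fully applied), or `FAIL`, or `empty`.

step 1: unify Int ~ List (Bool -> b)  [subst: {-} | 1 pending]
  clash: Int vs List (Bool -> b)

Answer: FAIL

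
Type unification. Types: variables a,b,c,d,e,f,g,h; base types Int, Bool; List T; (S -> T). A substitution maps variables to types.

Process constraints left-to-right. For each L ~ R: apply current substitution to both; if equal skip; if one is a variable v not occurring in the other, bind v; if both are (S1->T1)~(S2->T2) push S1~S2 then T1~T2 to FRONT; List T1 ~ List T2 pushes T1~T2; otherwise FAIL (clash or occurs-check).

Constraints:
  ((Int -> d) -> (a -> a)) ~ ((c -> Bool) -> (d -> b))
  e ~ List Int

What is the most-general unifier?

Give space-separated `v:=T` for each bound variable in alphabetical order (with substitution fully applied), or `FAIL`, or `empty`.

step 1: unify ((Int -> d) -> (a -> a)) ~ ((c -> Bool) -> (d -> b))  [subst: {-} | 1 pending]
  -> decompose arrow: push (Int -> d)~(c -> Bool), (a -> a)~(d -> b)
step 2: unify (Int -> d) ~ (c -> Bool)  [subst: {-} | 2 pending]
  -> decompose arrow: push Int~c, d~Bool
step 3: unify Int ~ c  [subst: {-} | 3 pending]
  bind c := Int
step 4: unify d ~ Bool  [subst: {c:=Int} | 2 pending]
  bind d := Bool
step 5: unify (a -> a) ~ (Bool -> b)  [subst: {c:=Int, d:=Bool} | 1 pending]
  -> decompose arrow: push a~Bool, a~b
step 6: unify a ~ Bool  [subst: {c:=Int, d:=Bool} | 2 pending]
  bind a := Bool
step 7: unify Bool ~ b  [subst: {c:=Int, d:=Bool, a:=Bool} | 1 pending]
  bind b := Bool
step 8: unify e ~ List Int  [subst: {c:=Int, d:=Bool, a:=Bool, b:=Bool} | 0 pending]
  bind e := List Int

Answer: a:=Bool b:=Bool c:=Int d:=Bool e:=List Int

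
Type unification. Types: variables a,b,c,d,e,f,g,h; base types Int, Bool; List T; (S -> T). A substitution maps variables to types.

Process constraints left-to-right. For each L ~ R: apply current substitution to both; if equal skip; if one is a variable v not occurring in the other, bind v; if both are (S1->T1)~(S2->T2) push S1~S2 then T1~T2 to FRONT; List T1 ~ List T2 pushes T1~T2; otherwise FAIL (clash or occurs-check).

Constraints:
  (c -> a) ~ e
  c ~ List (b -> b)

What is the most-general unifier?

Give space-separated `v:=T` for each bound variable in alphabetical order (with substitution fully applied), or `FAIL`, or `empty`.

Answer: c:=List (b -> b) e:=(List (b -> b) -> a)

Derivation:
step 1: unify (c -> a) ~ e  [subst: {-} | 1 pending]
  bind e := (c -> a)
step 2: unify c ~ List (b -> b)  [subst: {e:=(c -> a)} | 0 pending]
  bind c := List (b -> b)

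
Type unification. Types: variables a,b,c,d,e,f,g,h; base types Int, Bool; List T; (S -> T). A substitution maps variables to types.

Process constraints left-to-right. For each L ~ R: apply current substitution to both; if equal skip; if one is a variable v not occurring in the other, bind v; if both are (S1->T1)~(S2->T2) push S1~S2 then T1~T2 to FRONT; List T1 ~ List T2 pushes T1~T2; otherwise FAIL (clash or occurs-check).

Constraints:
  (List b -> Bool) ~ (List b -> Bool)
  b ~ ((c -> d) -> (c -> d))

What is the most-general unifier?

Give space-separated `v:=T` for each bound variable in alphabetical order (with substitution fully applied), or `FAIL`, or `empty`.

Answer: b:=((c -> d) -> (c -> d))

Derivation:
step 1: unify (List b -> Bool) ~ (List b -> Bool)  [subst: {-} | 1 pending]
  -> identical, skip
step 2: unify b ~ ((c -> d) -> (c -> d))  [subst: {-} | 0 pending]
  bind b := ((c -> d) -> (c -> d))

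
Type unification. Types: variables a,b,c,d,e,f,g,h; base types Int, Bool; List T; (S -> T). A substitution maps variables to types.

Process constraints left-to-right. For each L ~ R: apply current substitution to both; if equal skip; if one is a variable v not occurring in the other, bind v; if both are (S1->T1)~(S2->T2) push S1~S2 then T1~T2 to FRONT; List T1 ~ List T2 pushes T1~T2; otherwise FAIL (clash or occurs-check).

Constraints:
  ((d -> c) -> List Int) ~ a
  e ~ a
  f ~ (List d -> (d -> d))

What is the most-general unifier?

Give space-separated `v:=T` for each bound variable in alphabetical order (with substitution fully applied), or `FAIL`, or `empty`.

step 1: unify ((d -> c) -> List Int) ~ a  [subst: {-} | 2 pending]
  bind a := ((d -> c) -> List Int)
step 2: unify e ~ ((d -> c) -> List Int)  [subst: {a:=((d -> c) -> List Int)} | 1 pending]
  bind e := ((d -> c) -> List Int)
step 3: unify f ~ (List d -> (d -> d))  [subst: {a:=((d -> c) -> List Int), e:=((d -> c) -> List Int)} | 0 pending]
  bind f := (List d -> (d -> d))

Answer: a:=((d -> c) -> List Int) e:=((d -> c) -> List Int) f:=(List d -> (d -> d))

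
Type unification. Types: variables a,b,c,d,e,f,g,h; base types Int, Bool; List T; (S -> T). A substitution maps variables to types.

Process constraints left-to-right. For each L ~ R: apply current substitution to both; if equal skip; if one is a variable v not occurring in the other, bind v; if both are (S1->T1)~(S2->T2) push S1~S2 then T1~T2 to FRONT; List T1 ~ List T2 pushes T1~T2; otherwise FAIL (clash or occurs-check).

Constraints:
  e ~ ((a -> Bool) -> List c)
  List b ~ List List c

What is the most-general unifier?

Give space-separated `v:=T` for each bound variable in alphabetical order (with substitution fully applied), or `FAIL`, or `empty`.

Answer: b:=List c e:=((a -> Bool) -> List c)

Derivation:
step 1: unify e ~ ((a -> Bool) -> List c)  [subst: {-} | 1 pending]
  bind e := ((a -> Bool) -> List c)
step 2: unify List b ~ List List c  [subst: {e:=((a -> Bool) -> List c)} | 0 pending]
  -> decompose List: push b~List c
step 3: unify b ~ List c  [subst: {e:=((a -> Bool) -> List c)} | 0 pending]
  bind b := List c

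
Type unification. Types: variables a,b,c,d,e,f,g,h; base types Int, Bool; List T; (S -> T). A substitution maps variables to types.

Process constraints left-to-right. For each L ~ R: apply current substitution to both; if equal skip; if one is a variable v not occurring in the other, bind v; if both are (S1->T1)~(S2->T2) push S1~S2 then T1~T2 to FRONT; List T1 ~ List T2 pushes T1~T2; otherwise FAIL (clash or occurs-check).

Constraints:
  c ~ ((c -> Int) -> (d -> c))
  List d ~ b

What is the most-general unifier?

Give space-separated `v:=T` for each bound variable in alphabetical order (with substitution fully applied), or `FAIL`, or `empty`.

step 1: unify c ~ ((c -> Int) -> (d -> c))  [subst: {-} | 1 pending]
  occurs-check fail: c in ((c -> Int) -> (d -> c))

Answer: FAIL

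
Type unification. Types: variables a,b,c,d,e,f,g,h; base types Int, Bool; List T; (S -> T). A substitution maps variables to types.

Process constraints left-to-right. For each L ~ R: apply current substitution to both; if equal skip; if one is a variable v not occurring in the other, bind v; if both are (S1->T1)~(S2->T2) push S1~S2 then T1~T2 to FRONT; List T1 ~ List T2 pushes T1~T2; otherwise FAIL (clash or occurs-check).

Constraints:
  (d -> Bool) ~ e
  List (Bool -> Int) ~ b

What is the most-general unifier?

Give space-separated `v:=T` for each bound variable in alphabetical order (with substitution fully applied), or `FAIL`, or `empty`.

step 1: unify (d -> Bool) ~ e  [subst: {-} | 1 pending]
  bind e := (d -> Bool)
step 2: unify List (Bool -> Int) ~ b  [subst: {e:=(d -> Bool)} | 0 pending]
  bind b := List (Bool -> Int)

Answer: b:=List (Bool -> Int) e:=(d -> Bool)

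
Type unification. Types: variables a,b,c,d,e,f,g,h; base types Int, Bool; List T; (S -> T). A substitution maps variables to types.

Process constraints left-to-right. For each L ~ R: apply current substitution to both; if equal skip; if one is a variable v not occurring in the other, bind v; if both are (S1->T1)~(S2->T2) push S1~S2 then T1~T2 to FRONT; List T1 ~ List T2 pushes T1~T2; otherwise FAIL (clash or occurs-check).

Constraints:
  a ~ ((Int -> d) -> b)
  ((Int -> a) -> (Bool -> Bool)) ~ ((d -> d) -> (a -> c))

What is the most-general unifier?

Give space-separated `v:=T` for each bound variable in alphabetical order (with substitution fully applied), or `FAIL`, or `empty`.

Answer: FAIL

Derivation:
step 1: unify a ~ ((Int -> d) -> b)  [subst: {-} | 1 pending]
  bind a := ((Int -> d) -> b)
step 2: unify ((Int -> ((Int -> d) -> b)) -> (Bool -> Bool)) ~ ((d -> d) -> (((Int -> d) -> b) -> c))  [subst: {a:=((Int -> d) -> b)} | 0 pending]
  -> decompose arrow: push (Int -> ((Int -> d) -> b))~(d -> d), (Bool -> Bool)~(((Int -> d) -> b) -> c)
step 3: unify (Int -> ((Int -> d) -> b)) ~ (d -> d)  [subst: {a:=((Int -> d) -> b)} | 1 pending]
  -> decompose arrow: push Int~d, ((Int -> d) -> b)~d
step 4: unify Int ~ d  [subst: {a:=((Int -> d) -> b)} | 2 pending]
  bind d := Int
step 5: unify ((Int -> Int) -> b) ~ Int  [subst: {a:=((Int -> d) -> b), d:=Int} | 1 pending]
  clash: ((Int -> Int) -> b) vs Int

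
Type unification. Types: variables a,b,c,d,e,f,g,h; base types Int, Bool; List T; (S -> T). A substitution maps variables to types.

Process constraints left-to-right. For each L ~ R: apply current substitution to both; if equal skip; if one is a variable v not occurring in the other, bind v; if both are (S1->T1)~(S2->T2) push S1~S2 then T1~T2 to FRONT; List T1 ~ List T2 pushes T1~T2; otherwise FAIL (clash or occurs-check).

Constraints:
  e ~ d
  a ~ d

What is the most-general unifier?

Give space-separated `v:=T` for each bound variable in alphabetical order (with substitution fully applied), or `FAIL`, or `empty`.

Answer: a:=d e:=d

Derivation:
step 1: unify e ~ d  [subst: {-} | 1 pending]
  bind e := d
step 2: unify a ~ d  [subst: {e:=d} | 0 pending]
  bind a := d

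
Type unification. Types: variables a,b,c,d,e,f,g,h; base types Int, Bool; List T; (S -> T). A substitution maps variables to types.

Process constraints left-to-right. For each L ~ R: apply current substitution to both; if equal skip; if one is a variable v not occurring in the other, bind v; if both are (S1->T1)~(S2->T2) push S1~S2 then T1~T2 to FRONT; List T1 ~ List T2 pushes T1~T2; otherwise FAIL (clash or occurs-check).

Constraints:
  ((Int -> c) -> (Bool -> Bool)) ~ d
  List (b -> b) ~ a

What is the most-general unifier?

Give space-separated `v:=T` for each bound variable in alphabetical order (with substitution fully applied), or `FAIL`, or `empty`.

Answer: a:=List (b -> b) d:=((Int -> c) -> (Bool -> Bool))

Derivation:
step 1: unify ((Int -> c) -> (Bool -> Bool)) ~ d  [subst: {-} | 1 pending]
  bind d := ((Int -> c) -> (Bool -> Bool))
step 2: unify List (b -> b) ~ a  [subst: {d:=((Int -> c) -> (Bool -> Bool))} | 0 pending]
  bind a := List (b -> b)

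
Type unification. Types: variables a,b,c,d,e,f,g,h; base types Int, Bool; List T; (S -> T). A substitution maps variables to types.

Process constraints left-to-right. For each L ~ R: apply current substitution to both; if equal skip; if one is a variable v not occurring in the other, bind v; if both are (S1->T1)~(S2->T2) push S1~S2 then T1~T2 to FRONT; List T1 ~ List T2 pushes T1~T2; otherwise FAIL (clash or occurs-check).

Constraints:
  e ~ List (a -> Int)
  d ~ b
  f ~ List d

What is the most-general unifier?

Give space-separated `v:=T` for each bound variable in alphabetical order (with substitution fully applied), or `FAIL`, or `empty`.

Answer: d:=b e:=List (a -> Int) f:=List b

Derivation:
step 1: unify e ~ List (a -> Int)  [subst: {-} | 2 pending]
  bind e := List (a -> Int)
step 2: unify d ~ b  [subst: {e:=List (a -> Int)} | 1 pending]
  bind d := b
step 3: unify f ~ List b  [subst: {e:=List (a -> Int), d:=b} | 0 pending]
  bind f := List b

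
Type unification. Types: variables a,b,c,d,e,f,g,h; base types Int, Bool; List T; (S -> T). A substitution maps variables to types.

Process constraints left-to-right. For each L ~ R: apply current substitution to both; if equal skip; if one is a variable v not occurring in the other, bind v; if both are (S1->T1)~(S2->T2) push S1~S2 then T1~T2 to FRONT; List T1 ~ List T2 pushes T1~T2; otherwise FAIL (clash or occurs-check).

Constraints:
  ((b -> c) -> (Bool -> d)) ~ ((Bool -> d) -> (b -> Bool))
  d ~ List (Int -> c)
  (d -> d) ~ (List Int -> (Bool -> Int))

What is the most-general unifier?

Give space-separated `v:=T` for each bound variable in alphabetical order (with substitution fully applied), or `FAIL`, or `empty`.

step 1: unify ((b -> c) -> (Bool -> d)) ~ ((Bool -> d) -> (b -> Bool))  [subst: {-} | 2 pending]
  -> decompose arrow: push (b -> c)~(Bool -> d), (Bool -> d)~(b -> Bool)
step 2: unify (b -> c) ~ (Bool -> d)  [subst: {-} | 3 pending]
  -> decompose arrow: push b~Bool, c~d
step 3: unify b ~ Bool  [subst: {-} | 4 pending]
  bind b := Bool
step 4: unify c ~ d  [subst: {b:=Bool} | 3 pending]
  bind c := d
step 5: unify (Bool -> d) ~ (Bool -> Bool)  [subst: {b:=Bool, c:=d} | 2 pending]
  -> decompose arrow: push Bool~Bool, d~Bool
step 6: unify Bool ~ Bool  [subst: {b:=Bool, c:=d} | 3 pending]
  -> identical, skip
step 7: unify d ~ Bool  [subst: {b:=Bool, c:=d} | 2 pending]
  bind d := Bool
step 8: unify Bool ~ List (Int -> Bool)  [subst: {b:=Bool, c:=d, d:=Bool} | 1 pending]
  clash: Bool vs List (Int -> Bool)

Answer: FAIL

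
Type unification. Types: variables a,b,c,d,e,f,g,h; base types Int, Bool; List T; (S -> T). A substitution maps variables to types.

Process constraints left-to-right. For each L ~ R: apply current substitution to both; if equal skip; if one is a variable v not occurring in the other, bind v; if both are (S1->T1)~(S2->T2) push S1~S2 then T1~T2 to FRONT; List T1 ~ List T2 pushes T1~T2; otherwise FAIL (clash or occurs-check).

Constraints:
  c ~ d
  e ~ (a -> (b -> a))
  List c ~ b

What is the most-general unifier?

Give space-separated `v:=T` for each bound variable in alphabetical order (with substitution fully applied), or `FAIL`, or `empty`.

Answer: b:=List d c:=d e:=(a -> (List d -> a))

Derivation:
step 1: unify c ~ d  [subst: {-} | 2 pending]
  bind c := d
step 2: unify e ~ (a -> (b -> a))  [subst: {c:=d} | 1 pending]
  bind e := (a -> (b -> a))
step 3: unify List d ~ b  [subst: {c:=d, e:=(a -> (b -> a))} | 0 pending]
  bind b := List d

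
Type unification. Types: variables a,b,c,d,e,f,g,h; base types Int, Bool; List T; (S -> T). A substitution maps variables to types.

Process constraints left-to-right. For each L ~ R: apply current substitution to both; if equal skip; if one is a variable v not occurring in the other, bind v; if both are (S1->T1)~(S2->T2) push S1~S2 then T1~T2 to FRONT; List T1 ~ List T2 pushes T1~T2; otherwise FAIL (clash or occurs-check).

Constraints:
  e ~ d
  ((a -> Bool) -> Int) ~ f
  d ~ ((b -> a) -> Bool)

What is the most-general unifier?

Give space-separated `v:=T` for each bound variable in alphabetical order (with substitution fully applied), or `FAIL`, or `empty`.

step 1: unify e ~ d  [subst: {-} | 2 pending]
  bind e := d
step 2: unify ((a -> Bool) -> Int) ~ f  [subst: {e:=d} | 1 pending]
  bind f := ((a -> Bool) -> Int)
step 3: unify d ~ ((b -> a) -> Bool)  [subst: {e:=d, f:=((a -> Bool) -> Int)} | 0 pending]
  bind d := ((b -> a) -> Bool)

Answer: d:=((b -> a) -> Bool) e:=((b -> a) -> Bool) f:=((a -> Bool) -> Int)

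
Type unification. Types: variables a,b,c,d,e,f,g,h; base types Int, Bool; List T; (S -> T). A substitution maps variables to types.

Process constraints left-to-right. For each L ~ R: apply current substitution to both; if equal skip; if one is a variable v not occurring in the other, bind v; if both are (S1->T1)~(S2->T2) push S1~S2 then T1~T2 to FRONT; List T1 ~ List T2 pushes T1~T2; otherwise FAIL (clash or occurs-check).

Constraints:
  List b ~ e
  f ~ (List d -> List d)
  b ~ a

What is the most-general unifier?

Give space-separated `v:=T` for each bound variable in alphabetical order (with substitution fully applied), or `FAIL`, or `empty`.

step 1: unify List b ~ e  [subst: {-} | 2 pending]
  bind e := List b
step 2: unify f ~ (List d -> List d)  [subst: {e:=List b} | 1 pending]
  bind f := (List d -> List d)
step 3: unify b ~ a  [subst: {e:=List b, f:=(List d -> List d)} | 0 pending]
  bind b := a

Answer: b:=a e:=List a f:=(List d -> List d)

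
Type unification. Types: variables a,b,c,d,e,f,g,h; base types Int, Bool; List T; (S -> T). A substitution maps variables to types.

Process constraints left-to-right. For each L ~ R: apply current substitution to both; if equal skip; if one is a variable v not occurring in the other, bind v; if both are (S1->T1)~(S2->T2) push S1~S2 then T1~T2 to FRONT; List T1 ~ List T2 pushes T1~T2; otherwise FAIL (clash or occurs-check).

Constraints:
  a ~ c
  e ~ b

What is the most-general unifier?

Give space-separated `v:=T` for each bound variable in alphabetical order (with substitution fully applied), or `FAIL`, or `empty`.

Answer: a:=c e:=b

Derivation:
step 1: unify a ~ c  [subst: {-} | 1 pending]
  bind a := c
step 2: unify e ~ b  [subst: {a:=c} | 0 pending]
  bind e := b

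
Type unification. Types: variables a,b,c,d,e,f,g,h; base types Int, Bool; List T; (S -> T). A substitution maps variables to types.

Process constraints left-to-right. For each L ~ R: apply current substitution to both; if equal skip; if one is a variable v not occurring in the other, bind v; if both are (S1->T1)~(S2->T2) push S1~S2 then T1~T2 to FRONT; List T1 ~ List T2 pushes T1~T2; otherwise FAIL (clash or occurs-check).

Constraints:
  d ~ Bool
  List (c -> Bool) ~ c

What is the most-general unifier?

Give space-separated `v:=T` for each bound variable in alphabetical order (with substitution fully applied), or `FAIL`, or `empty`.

Answer: FAIL

Derivation:
step 1: unify d ~ Bool  [subst: {-} | 1 pending]
  bind d := Bool
step 2: unify List (c -> Bool) ~ c  [subst: {d:=Bool} | 0 pending]
  occurs-check fail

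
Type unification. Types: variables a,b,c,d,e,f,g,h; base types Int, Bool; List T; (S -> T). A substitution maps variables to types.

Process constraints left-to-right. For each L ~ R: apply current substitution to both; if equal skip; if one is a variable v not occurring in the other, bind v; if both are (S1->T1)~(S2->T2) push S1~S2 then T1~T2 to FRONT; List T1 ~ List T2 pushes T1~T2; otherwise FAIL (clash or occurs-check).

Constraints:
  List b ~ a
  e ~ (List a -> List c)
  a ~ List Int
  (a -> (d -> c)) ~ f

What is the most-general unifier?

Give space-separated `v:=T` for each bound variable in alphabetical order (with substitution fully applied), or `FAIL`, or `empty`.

step 1: unify List b ~ a  [subst: {-} | 3 pending]
  bind a := List b
step 2: unify e ~ (List List b -> List c)  [subst: {a:=List b} | 2 pending]
  bind e := (List List b -> List c)
step 3: unify List b ~ List Int  [subst: {a:=List b, e:=(List List b -> List c)} | 1 pending]
  -> decompose List: push b~Int
step 4: unify b ~ Int  [subst: {a:=List b, e:=(List List b -> List c)} | 1 pending]
  bind b := Int
step 5: unify (List Int -> (d -> c)) ~ f  [subst: {a:=List b, e:=(List List b -> List c), b:=Int} | 0 pending]
  bind f := (List Int -> (d -> c))

Answer: a:=List Int b:=Int e:=(List List Int -> List c) f:=(List Int -> (d -> c))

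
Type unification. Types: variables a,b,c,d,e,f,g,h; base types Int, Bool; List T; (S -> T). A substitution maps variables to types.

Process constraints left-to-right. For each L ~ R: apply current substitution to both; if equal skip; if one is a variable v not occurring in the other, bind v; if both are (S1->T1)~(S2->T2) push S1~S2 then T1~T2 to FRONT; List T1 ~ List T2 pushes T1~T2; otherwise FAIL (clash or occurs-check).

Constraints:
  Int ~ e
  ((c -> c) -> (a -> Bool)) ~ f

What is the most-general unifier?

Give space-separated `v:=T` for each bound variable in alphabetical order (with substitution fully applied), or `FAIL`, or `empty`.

step 1: unify Int ~ e  [subst: {-} | 1 pending]
  bind e := Int
step 2: unify ((c -> c) -> (a -> Bool)) ~ f  [subst: {e:=Int} | 0 pending]
  bind f := ((c -> c) -> (a -> Bool))

Answer: e:=Int f:=((c -> c) -> (a -> Bool))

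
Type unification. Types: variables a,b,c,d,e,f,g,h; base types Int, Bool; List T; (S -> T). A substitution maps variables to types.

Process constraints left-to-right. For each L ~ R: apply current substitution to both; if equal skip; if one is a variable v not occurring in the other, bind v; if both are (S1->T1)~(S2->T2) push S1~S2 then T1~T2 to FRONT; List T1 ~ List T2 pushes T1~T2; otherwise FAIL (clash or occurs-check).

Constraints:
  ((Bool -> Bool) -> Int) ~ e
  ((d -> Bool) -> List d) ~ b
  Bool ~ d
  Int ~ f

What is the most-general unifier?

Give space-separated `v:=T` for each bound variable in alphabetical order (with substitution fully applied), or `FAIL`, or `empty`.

Answer: b:=((Bool -> Bool) -> List Bool) d:=Bool e:=((Bool -> Bool) -> Int) f:=Int

Derivation:
step 1: unify ((Bool -> Bool) -> Int) ~ e  [subst: {-} | 3 pending]
  bind e := ((Bool -> Bool) -> Int)
step 2: unify ((d -> Bool) -> List d) ~ b  [subst: {e:=((Bool -> Bool) -> Int)} | 2 pending]
  bind b := ((d -> Bool) -> List d)
step 3: unify Bool ~ d  [subst: {e:=((Bool -> Bool) -> Int), b:=((d -> Bool) -> List d)} | 1 pending]
  bind d := Bool
step 4: unify Int ~ f  [subst: {e:=((Bool -> Bool) -> Int), b:=((d -> Bool) -> List d), d:=Bool} | 0 pending]
  bind f := Int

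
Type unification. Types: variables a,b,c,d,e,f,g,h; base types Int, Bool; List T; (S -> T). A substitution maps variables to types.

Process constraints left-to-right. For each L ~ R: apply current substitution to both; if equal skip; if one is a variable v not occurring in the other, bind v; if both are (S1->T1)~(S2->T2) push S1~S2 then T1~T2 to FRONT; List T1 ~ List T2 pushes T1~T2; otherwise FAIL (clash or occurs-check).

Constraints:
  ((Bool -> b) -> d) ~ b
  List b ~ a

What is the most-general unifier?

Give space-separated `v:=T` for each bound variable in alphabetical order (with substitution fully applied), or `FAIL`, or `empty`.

step 1: unify ((Bool -> b) -> d) ~ b  [subst: {-} | 1 pending]
  occurs-check fail

Answer: FAIL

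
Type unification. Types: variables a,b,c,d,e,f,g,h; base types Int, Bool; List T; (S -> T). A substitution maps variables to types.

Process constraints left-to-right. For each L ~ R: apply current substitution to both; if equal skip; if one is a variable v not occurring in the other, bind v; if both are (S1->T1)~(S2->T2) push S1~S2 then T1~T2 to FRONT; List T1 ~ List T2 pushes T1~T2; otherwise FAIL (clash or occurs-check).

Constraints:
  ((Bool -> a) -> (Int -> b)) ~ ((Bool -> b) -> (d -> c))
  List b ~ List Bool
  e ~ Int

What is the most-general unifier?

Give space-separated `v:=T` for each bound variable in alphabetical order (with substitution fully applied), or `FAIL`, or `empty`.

step 1: unify ((Bool -> a) -> (Int -> b)) ~ ((Bool -> b) -> (d -> c))  [subst: {-} | 2 pending]
  -> decompose arrow: push (Bool -> a)~(Bool -> b), (Int -> b)~(d -> c)
step 2: unify (Bool -> a) ~ (Bool -> b)  [subst: {-} | 3 pending]
  -> decompose arrow: push Bool~Bool, a~b
step 3: unify Bool ~ Bool  [subst: {-} | 4 pending]
  -> identical, skip
step 4: unify a ~ b  [subst: {-} | 3 pending]
  bind a := b
step 5: unify (Int -> b) ~ (d -> c)  [subst: {a:=b} | 2 pending]
  -> decompose arrow: push Int~d, b~c
step 6: unify Int ~ d  [subst: {a:=b} | 3 pending]
  bind d := Int
step 7: unify b ~ c  [subst: {a:=b, d:=Int} | 2 pending]
  bind b := c
step 8: unify List c ~ List Bool  [subst: {a:=b, d:=Int, b:=c} | 1 pending]
  -> decompose List: push c~Bool
step 9: unify c ~ Bool  [subst: {a:=b, d:=Int, b:=c} | 1 pending]
  bind c := Bool
step 10: unify e ~ Int  [subst: {a:=b, d:=Int, b:=c, c:=Bool} | 0 pending]
  bind e := Int

Answer: a:=Bool b:=Bool c:=Bool d:=Int e:=Int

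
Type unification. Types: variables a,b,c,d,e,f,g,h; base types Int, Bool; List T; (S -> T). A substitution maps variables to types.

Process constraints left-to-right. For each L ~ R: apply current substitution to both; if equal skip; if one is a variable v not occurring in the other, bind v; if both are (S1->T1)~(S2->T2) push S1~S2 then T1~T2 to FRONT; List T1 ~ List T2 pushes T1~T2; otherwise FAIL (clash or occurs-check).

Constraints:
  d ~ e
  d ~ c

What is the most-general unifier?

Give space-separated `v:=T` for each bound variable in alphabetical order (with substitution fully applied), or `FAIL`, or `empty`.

Answer: d:=c e:=c

Derivation:
step 1: unify d ~ e  [subst: {-} | 1 pending]
  bind d := e
step 2: unify e ~ c  [subst: {d:=e} | 0 pending]
  bind e := c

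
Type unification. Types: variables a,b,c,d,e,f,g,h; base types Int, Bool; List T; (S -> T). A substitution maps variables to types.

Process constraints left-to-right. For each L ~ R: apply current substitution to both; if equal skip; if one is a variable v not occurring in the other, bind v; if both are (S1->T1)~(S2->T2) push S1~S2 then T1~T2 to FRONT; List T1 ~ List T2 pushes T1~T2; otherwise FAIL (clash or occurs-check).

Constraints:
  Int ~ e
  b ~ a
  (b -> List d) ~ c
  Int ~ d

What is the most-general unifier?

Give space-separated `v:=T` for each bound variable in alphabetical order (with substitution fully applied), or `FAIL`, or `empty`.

step 1: unify Int ~ e  [subst: {-} | 3 pending]
  bind e := Int
step 2: unify b ~ a  [subst: {e:=Int} | 2 pending]
  bind b := a
step 3: unify (a -> List d) ~ c  [subst: {e:=Int, b:=a} | 1 pending]
  bind c := (a -> List d)
step 4: unify Int ~ d  [subst: {e:=Int, b:=a, c:=(a -> List d)} | 0 pending]
  bind d := Int

Answer: b:=a c:=(a -> List Int) d:=Int e:=Int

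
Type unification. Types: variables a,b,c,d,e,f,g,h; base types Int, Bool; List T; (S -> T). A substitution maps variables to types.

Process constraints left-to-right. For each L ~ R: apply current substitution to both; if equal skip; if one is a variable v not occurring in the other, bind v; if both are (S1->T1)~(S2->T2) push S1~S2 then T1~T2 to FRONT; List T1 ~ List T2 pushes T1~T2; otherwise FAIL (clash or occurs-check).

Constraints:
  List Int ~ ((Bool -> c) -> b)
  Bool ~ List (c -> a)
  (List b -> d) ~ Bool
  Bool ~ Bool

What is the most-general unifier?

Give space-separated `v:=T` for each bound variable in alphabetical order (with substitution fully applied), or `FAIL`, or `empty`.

Answer: FAIL

Derivation:
step 1: unify List Int ~ ((Bool -> c) -> b)  [subst: {-} | 3 pending]
  clash: List Int vs ((Bool -> c) -> b)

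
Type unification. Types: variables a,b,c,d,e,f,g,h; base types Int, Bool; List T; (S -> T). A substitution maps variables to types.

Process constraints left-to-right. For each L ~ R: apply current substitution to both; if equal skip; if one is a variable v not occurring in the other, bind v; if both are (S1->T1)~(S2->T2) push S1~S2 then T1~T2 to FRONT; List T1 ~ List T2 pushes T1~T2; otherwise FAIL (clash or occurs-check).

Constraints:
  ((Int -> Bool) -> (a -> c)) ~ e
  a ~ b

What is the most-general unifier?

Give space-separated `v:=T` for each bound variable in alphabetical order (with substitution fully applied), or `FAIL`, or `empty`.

step 1: unify ((Int -> Bool) -> (a -> c)) ~ e  [subst: {-} | 1 pending]
  bind e := ((Int -> Bool) -> (a -> c))
step 2: unify a ~ b  [subst: {e:=((Int -> Bool) -> (a -> c))} | 0 pending]
  bind a := b

Answer: a:=b e:=((Int -> Bool) -> (b -> c))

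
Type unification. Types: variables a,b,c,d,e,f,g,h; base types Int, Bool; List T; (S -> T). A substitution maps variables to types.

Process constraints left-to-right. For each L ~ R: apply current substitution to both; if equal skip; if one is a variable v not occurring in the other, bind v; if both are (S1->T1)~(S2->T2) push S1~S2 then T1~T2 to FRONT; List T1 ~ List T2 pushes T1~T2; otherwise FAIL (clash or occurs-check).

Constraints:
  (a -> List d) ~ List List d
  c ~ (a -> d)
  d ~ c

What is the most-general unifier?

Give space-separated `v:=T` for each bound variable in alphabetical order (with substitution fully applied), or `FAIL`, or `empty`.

Answer: FAIL

Derivation:
step 1: unify (a -> List d) ~ List List d  [subst: {-} | 2 pending]
  clash: (a -> List d) vs List List d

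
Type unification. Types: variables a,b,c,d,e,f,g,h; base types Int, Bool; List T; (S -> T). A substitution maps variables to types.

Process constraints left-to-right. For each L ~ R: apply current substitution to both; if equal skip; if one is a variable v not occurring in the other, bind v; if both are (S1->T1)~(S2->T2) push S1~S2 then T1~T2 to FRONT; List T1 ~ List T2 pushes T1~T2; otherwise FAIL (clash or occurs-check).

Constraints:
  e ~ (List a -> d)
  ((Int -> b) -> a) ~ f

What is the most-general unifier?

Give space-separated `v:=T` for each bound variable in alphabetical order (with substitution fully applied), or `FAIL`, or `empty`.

Answer: e:=(List a -> d) f:=((Int -> b) -> a)

Derivation:
step 1: unify e ~ (List a -> d)  [subst: {-} | 1 pending]
  bind e := (List a -> d)
step 2: unify ((Int -> b) -> a) ~ f  [subst: {e:=(List a -> d)} | 0 pending]
  bind f := ((Int -> b) -> a)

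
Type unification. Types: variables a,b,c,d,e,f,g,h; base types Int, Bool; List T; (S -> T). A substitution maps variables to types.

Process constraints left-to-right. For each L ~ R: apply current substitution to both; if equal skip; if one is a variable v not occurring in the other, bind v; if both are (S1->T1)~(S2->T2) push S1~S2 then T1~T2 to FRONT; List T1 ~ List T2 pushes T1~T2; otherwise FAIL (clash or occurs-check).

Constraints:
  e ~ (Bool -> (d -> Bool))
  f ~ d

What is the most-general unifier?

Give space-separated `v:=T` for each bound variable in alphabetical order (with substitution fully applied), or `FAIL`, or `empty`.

step 1: unify e ~ (Bool -> (d -> Bool))  [subst: {-} | 1 pending]
  bind e := (Bool -> (d -> Bool))
step 2: unify f ~ d  [subst: {e:=(Bool -> (d -> Bool))} | 0 pending]
  bind f := d

Answer: e:=(Bool -> (d -> Bool)) f:=d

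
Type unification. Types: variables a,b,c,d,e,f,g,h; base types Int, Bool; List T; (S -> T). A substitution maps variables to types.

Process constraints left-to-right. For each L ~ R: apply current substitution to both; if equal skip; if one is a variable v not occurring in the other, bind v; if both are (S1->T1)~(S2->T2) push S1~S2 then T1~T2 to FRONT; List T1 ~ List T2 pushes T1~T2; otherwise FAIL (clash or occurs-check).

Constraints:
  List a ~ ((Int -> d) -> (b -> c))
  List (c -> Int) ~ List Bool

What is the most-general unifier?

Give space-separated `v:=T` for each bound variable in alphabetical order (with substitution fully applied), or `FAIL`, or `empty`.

step 1: unify List a ~ ((Int -> d) -> (b -> c))  [subst: {-} | 1 pending]
  clash: List a vs ((Int -> d) -> (b -> c))

Answer: FAIL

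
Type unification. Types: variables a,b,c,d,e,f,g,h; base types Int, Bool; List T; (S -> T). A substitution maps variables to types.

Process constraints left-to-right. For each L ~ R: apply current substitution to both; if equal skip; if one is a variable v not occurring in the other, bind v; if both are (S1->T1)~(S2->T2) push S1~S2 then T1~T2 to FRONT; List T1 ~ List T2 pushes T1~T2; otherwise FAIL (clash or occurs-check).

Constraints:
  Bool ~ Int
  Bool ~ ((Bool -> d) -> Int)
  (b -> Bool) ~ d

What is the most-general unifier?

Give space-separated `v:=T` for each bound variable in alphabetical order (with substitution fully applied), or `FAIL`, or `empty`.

Answer: FAIL

Derivation:
step 1: unify Bool ~ Int  [subst: {-} | 2 pending]
  clash: Bool vs Int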